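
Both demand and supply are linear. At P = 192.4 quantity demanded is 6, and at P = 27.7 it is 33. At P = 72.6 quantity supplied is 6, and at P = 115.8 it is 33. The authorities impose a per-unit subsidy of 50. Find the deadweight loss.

162.34

Demand slope = (27.7 − 192.4)/(33 − 6) = −6.1, so P = 229 − 6.1Q.
Supply slope = (115.8 − 72.6)/(33 − 6) = 1.6, so P = 63 + 1.6Q.
Competitive equilibrium: 229 − 6.1Q = 63 + 1.6Q → Q* = 21.5584, P* = 97.4935.
The subsidy lowers effective supply by 50: P = 13 + 1.6Q.
New quantity: 229 − 6.1Q = 13 + 1.6Q → Q' = 28.0519.
Overproduction ΔQ = 28.0519 − 21.5584 = 6.4935; wedge = subsidy = 50.
DWL = ½ × 6.4935 × 50 = 162.34.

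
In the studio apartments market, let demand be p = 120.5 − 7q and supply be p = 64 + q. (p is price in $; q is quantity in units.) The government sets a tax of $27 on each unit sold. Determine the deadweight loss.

Competitive equilibrium: 120.5 − 7q = 64 + q → q* = 7.0625, p* = 71.0625.
With the tax, the buyer price exceeds the seller price by 27: (120.5 − 7q) − (64 + q) = 27 → q' = 3.6875.
Δq = 7.0625 − 3.6875 = 3.375; the wedge equals the tax, 27.
The triangle = ½ × 3.375 × 27 = $45.56.

$45.56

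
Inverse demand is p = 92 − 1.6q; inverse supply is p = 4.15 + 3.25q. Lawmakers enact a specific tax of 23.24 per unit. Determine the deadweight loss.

Competitive equilibrium: 92 − 1.6q = 4.15 + 3.25q → q* = 18.1134, p* = 63.0186.
With the tax, the buyer price exceeds the seller price by 23.24: (92 − 1.6q) − (4.15 + 3.25q) = 23.24 → q' = 13.3216.
Δq = 18.1134 − 13.3216 = 4.7918; the wedge equals the tax, 23.24.
Deadweight loss = ½ × 4.7918 × 23.24 = 55.68.

55.68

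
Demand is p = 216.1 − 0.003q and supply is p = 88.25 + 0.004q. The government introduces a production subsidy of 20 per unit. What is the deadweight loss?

28571.43

Competitive equilibrium: 216.1 − 0.003q = 88.25 + 0.004q → q* = 18264.2857, p* = 161.3071.
The subsidy lowers effective supply by 20: p = 68.25 + 0.004q.
New quantity: 216.1 − 0.003q = 68.25 + 0.004q → q' = 21121.4286.
Overproduction Δq = 21121.4286 − 18264.2857 = 2857.1429; wedge = subsidy = 20.
Welfare loss = ½ × 2857.1429 × 20 = 28571.43.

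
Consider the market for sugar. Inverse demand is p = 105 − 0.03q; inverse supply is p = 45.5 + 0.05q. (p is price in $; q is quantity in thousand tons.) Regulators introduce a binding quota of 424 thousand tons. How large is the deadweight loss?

$4089.60 thousand

Competitive equilibrium: 105 − 0.03q = 45.5 + 0.05q → q* = 743.75, p* = 82.6875.
At q = 424: demand price = 105 − 0.03·424 = 92.28; supply price = 45.5 + 0.05·424 = 66.7.
Δq = 743.75 − 424 = 319.75; wedge = 92.28 − 66.7 = 25.58.
Deadweight loss = ½ × 319.75 × 25.58 = $4089.60 thousand.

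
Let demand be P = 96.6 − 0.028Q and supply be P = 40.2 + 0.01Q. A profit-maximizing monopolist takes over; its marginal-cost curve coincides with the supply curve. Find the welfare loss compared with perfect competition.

7533.08

Competitive equilibrium: 96.6 − 0.028Q = 40.2 + 0.01Q → Q* = 1484.210526, P* = 55.042105.
Marginal revenue: MR = 96.6 − 0.056Q. Set MR = MC: 96.6 − 0.056Q = 40.2 + 0.01Q → Q_m = 854.545455.
Price P_m = 96.6 − 0.028·854.545455 = 72.672727; MC(Q_m) = 40.2 + 0.01·854.545455 = 48.745455.
Competitive Q* = 1484.210526, so ΔQ = 629.665071; wedge = 72.672727 − 48.745455 = 23.927272.
DWL = ½ × 629.665071 × 23.927272 = 7533.08.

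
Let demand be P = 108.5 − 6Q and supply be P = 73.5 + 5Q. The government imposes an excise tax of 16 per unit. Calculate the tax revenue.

27.64

Competitive equilibrium: 108.5 − 6Q = 73.5 + 5Q → Q* = 3.1818, P* = 89.4091.
With the tax, the buyer price exceeds the seller price by 16: (108.5 − 6Q) − (73.5 + 5Q) = 16 → Q' = 1.7273.
Tax revenue = 16 × 1.7273 = 27.64.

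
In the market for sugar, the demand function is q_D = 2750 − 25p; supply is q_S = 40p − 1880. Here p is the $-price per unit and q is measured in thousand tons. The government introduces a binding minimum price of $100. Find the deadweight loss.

$16812.02 thousand

In inverse form: demand p = 110 − 0.04q, supply p = 47 + 0.025q.
Competitive equilibrium: 110 − 0.04q = 47 + 0.025q → q* = 969.2308, p* = 71.2308.
At the floor p = 100, quantity demanded = (110 − 100)/0.04 = 250.
Sellers' marginal cost at q' = 250: 47 + 0.025·250 = 53.25.
Δq = 969.2308 − 250 = 719.2308; wedge = 100 − 53.25 = 46.75.
The triangle = ½ × 719.2308 × 46.75 = $16812.02 thousand.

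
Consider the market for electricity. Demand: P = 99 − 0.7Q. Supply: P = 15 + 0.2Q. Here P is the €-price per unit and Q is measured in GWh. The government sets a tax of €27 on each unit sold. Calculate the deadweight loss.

Competitive equilibrium: 99 − 0.7Q = 15 + 0.2Q → Q* = 93.3333, P* = 33.6667.
With the tax, the buyer price exceeds the seller price by 27: (99 − 0.7Q) − (15 + 0.2Q) = 27 → Q' = 63.3333.
ΔQ = 93.3333 − 63.3333 = 30; the wedge equals the tax, 27.
Welfare loss = ½ × 30 × 27 = €405.

€405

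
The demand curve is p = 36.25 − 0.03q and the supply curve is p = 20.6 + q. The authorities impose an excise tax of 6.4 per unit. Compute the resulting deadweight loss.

Competitive equilibrium: 36.25 − 0.03q = 20.6 + q → q* = 15.1942, p* = 35.7942.
With the tax, the buyer price exceeds the seller price by 6.4: (36.25 − 0.03q) − (20.6 + q) = 6.4 → q' = 8.9806.
Δq = 15.1942 − 8.9806 = 6.2136; the wedge equals the tax, 6.4.
The triangle = ½ × 6.2136 × 6.4 = 19.88.

19.88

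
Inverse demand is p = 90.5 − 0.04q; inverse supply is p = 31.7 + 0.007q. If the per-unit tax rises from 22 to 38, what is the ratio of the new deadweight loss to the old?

Competitive equilibrium: 90.5 − 0.04q = 31.7 + 0.007q → q* = 1251.0638, p* = 40.4574.
For a per-unit tax t: Δq = t/0.047, so DWL = ½·t·(t/0.047) = t²/0.094.
At t = 22: DWL = 5148.936. At t = 38: DWL = 15361.702.
Ratio = (38/22)² = 2.983.

2.983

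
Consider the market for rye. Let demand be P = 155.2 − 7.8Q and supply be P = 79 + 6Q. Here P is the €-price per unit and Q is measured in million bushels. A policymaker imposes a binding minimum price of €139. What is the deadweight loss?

Competitive equilibrium: 155.2 − 7.8Q = 79 + 6Q → Q* = 5.5217, P* = 112.1304.
At the floor P = 139, quantity demanded = (155.2 − 139)/7.8 = 2.0769.
Sellers' marginal cost at Q' = 2.0769: 79 + 6·2.0769 = 91.4614.
ΔQ = 5.5217 − 2.0769 = 3.4448; wedge = 139 − 91.4614 = 47.5386.
Welfare loss = ½ × 3.4448 × 47.5386 = €81.88 million.

€81.88 million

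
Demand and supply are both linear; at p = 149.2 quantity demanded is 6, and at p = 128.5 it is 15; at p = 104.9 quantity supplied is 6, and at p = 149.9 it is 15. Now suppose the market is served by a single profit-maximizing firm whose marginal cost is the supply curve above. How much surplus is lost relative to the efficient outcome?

Demand slope = (128.5 − 149.2)/(15 − 6) = −2.3, so p = 163 − 2.3q.
Supply slope = (149.9 − 104.9)/(15 − 6) = 5, so p = 74.9 + 5q.
Competitive equilibrium: 163 − 2.3q = 74.9 + 5q → q* = 12.0685, p* = 135.2425.
Marginal revenue: MR = 163 − 4.6q. Set MR = MC: 163 − 4.6q = 74.9 + 5q → q_m = 9.1771.
Price p_m = 163 − 2.3·9.1771 = 141.8927; MC(q_m) = 74.9 + 5·9.1771 = 120.7855.
Competitive q* = 12.0685, so Δq = 2.8914; wedge = 141.8927 − 120.7855 = 21.1072.
DWL = ½ × 2.8914 × 21.1072 = 30.51.

30.51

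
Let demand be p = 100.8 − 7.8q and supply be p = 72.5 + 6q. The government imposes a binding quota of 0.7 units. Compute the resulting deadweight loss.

12.59

Competitive equilibrium: 100.8 − 7.8q = 72.5 + 6q → q* = 2.0507, p* = 84.8043.
At q = 0.7: demand price = 100.8 − 7.8·0.7 = 95.34; supply price = 72.5 + 6·0.7 = 76.7.
Δq = 2.0507 − 0.7 = 1.3507; wedge = 95.34 − 76.7 = 18.64.
The triangle = ½ × 1.3507 × 18.64 = 12.59.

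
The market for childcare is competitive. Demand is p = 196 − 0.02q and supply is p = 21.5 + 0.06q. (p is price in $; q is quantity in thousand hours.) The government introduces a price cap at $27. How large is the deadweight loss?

Competitive equilibrium: 196 − 0.02q = 21.5 + 0.06q → q* = 2181.25, p* = 152.375.
At the ceiling p = 27, quantity supplied = (27 − 21.5)/0.06 = 91.66667.
Willingness to pay at q' = 91.66667: 196 − 0.02·91.66667 = 194.16667.
Δq = 2181.25 − 91.66667 = 2089.58333; wedge = 194.16667 − 27 = 167.16667.
Welfare loss = ½ × 2089.58333 × 167.16667 = $174654.34 thousand.

$174654.34 thousand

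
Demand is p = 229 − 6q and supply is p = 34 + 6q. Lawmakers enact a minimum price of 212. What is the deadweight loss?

Competitive equilibrium: 229 − 6q = 34 + 6q → q* = 16.25, p* = 131.5.
At the floor p = 212, quantity demanded = (229 − 212)/6 = 2.83333.
Sellers' marginal cost at q' = 2.83333: 34 + 6·2.83333 = 50.99998.
Δq = 16.25 − 2.83333 = 13.41667; wedge = 212 − 50.99998 = 161.00002.
DWL = ½ × 13.41667 × 161.00002 = 1080.04.

1080.04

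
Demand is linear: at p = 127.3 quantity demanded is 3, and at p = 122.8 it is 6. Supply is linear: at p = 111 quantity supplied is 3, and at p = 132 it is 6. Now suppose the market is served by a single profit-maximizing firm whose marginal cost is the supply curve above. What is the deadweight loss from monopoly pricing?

Demand slope = (122.8 − 127.3)/(6 − 3) = −1.5, so p = 131.8 − 1.5q.
Supply slope = (132 − 111)/(6 − 3) = 7, so p = 90 + 7q.
Competitive equilibrium: 131.8 − 1.5q = 90 + 7q → q* = 4.9176, p* = 124.4235.
Marginal revenue: MR = 131.8 − 3q. Set MR = MC: 131.8 − 3q = 90 + 7q → q_m = 4.18.
Price p_m = 131.8 − 1.5·4.18 = 125.53; MC(q_m) = 90 + 7·4.18 = 119.26.
Competitive q* = 4.9176, so Δq = 0.7376; wedge = 125.53 − 119.26 = 6.27.
Deadweight loss = ½ × 0.7376 × 6.27 = 2.31.

2.31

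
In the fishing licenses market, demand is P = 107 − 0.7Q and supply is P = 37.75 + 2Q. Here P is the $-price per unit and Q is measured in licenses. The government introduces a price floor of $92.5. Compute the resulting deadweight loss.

Competitive equilibrium: 107 − 0.7Q = 37.75 + 2Q → Q* = 25.6481, P* = 89.0463.
At the floor P = 92.5, quantity demanded = (107 − 92.5)/0.7 = 20.7143.
Sellers' marginal cost at Q' = 20.7143: 37.75 + 2·20.7143 = 79.1786.
ΔQ = 25.6481 − 20.7143 = 4.9338; wedge = 92.5 − 79.1786 = 13.3214.
DWL = ½ × 4.9338 × 13.3214 = $32.86.

$32.86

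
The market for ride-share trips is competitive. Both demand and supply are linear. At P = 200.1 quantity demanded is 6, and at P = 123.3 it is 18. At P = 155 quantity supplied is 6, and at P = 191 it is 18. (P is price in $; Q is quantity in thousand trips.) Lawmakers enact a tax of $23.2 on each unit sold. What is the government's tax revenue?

$193.25 thousand

Demand slope = (123.3 − 200.1)/(18 − 6) = −6.4, so P = 238.5 − 6.4Q.
Supply slope = (191 − 155)/(18 − 6) = 3, so P = 137 + 3Q.
Competitive equilibrium: 238.5 − 6.4Q = 137 + 3Q → Q* = 10.7979, P* = 169.3936.
With the tax, the buyer price exceeds the seller price by 23.2: (238.5 − 6.4Q) − (137 + 3Q) = 23.2 → Q' = 8.3298.
Tax revenue = 23.2 × 8.3298 = $193.25 thousand.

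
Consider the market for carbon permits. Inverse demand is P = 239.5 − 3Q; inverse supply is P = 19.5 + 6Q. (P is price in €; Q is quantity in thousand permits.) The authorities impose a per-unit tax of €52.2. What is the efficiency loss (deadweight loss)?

€151.38 thousand

Competitive equilibrium: 239.5 − 3Q = 19.5 + 6Q → Q* = 24.4444, P* = 166.1667.
With the tax, the buyer price exceeds the seller price by 52.2: (239.5 − 3Q) − (19.5 + 6Q) = 52.2 → Q' = 18.6444.
ΔQ = 24.4444 − 18.6444 = 5.8; the wedge equals the tax, 52.2.
The triangle = ½ × 5.8 × 52.2 = €151.38 thousand.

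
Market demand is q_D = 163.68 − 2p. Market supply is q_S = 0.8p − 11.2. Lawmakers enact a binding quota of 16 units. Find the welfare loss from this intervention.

In inverse form: demand p = 81.84 − 0.5q, supply p = 14 + 1.25q.
Competitive equilibrium: 81.84 − 0.5q = 14 + 1.25q → q* = 38.7657, p* = 62.4571.
At q = 16: demand price = 81.84 − 0.5·16 = 73.84; supply price = 14 + 1.25·16 = 34.
Δq = 38.7657 − 16 = 22.7657; wedge = 73.84 − 34 = 39.84.
The triangle = ½ × 22.7657 × 39.84 = 453.49.

453.49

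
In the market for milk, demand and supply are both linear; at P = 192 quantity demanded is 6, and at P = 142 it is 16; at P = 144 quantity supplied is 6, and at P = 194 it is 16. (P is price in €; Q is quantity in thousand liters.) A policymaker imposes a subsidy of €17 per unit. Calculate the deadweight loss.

€14.45 thousand

Demand slope = (142 − 192)/(16 − 6) = −5, so P = 222 − 5Q.
Supply slope = (194 − 144)/(16 − 6) = 5, so P = 114 + 5Q.
Competitive equilibrium: 222 − 5Q = 114 + 5Q → Q* = 10.8, P* = 168.
The subsidy lowers effective supply by 17: P = 97 + 5Q.
New quantity: 222 − 5Q = 97 + 5Q → Q' = 12.5.
Overproduction ΔQ = 12.5 − 10.8 = 1.7; wedge = subsidy = 17.
DWL = ½ × 1.7 × 17 = €14.45 thousand.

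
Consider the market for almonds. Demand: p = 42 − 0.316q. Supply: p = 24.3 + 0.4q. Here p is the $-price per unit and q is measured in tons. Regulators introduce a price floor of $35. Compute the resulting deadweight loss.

Competitive equilibrium: 42 − 0.316q = 24.3 + 0.4q → q* = 24.7207, p* = 34.1883.
At the floor p = 35, quantity demanded = (42 − 35)/0.316 = 22.1519.
Sellers' marginal cost at q' = 22.1519: 24.3 + 0.4·22.1519 = 33.1608.
Δq = 24.7207 − 22.1519 = 2.5688; wedge = 35 − 33.1608 = 1.8392.
Deadweight loss = ½ × 2.5688 × 1.8392 = $2.36.

$2.36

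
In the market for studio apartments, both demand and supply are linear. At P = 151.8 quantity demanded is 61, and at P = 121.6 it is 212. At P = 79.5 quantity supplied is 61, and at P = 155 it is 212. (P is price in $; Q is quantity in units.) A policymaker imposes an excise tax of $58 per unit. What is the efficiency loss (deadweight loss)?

$2402.86

Demand slope = (121.6 − 151.8)/(212 − 61) = −0.2, so P = 164 − 0.2Q.
Supply slope = (155 − 79.5)/(212 − 61) = 0.5, so P = 49 + 0.5Q.
Competitive equilibrium: 164 − 0.2Q = 49 + 0.5Q → Q* = 164.2857, P* = 131.1429.
With the tax, the buyer price exceeds the seller price by 58: (164 − 0.2Q) − (49 + 0.5Q) = 58 → Q' = 81.4286.
ΔQ = 164.2857 − 81.4286 = 82.8571; the wedge equals the tax, 58.
Deadweight loss = ½ × 82.8571 × 58 = $2402.86.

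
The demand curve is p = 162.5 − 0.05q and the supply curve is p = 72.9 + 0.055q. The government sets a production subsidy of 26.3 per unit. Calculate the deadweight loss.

Competitive equilibrium: 162.5 − 0.05q = 72.9 + 0.055q → q* = 853.3333, p* = 119.8333.
The subsidy lowers effective supply by 26.3: p = 46.6 + 0.055q.
New quantity: 162.5 − 0.05q = 46.6 + 0.055q → q' = 1103.8095.
Overproduction Δq = 1103.8095 − 853.3333 = 250.4762; wedge = subsidy = 26.3.
The triangle = ½ × 250.4762 × 26.3 = 3293.76.

3293.76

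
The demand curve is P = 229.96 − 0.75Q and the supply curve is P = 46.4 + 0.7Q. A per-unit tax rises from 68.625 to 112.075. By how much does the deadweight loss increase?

Competitive equilibrium: 229.96 − 0.75Q = 46.4 + 0.7Q → Q* = 126.5931, P* = 135.0152.
For a per-unit tax t: ΔQ = t/1.45, so DWL = ½·t·(t/1.45) = t²/2.9.
At t = 68.625: DWL = 1623.928. At t = 112.075: DWL = 4331.312.
Increase = 4331.312 − 1623.928 = 2707.38.

2707.38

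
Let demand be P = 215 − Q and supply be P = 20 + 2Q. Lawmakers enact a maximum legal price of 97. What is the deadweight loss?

1053.375

Competitive equilibrium: 215 − Q = 20 + 2Q → Q* = 65, P* = 150.
At the ceiling P = 97, quantity supplied = (97 − 20)/2 = 38.5.
Willingness to pay at Q' = 38.5: 215 − 1·38.5 = 176.5.
ΔQ = 65 − 38.5 = 26.5; wedge = 176.5 − 97 = 79.5.
DWL = ½ × 26.5 × 79.5 = 1053.375.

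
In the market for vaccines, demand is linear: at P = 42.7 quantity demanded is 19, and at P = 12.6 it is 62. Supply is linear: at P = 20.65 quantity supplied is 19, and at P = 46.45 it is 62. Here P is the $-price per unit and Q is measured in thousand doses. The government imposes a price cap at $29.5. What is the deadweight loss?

Demand slope = (12.6 − 42.7)/(62 − 19) = −0.7, so P = 56 − 0.7Q.
Supply slope = (46.45 − 20.65)/(62 − 19) = 0.6, so P = 9.25 + 0.6Q.
Competitive equilibrium: 56 − 0.7Q = 9.25 + 0.6Q → Q* = 35.9615, P* = 30.8269.
At the ceiling P = 29.5, quantity supplied = (29.5 − 9.25)/0.6 = 33.75.
Willingness to pay at Q' = 33.75: 56 − 0.7·33.75 = 32.375.
ΔQ = 35.9615 − 33.75 = 2.2115; wedge = 32.375 − 29.5 = 2.875.
Deadweight loss = ½ × 2.2115 × 2.875 = $3.18 thousand.

$3.18 thousand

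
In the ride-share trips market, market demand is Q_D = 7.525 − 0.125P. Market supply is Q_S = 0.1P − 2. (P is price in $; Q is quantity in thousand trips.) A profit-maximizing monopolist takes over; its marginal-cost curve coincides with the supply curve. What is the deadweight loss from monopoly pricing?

In inverse form: demand P = 60.2 − 8Q, supply P = 20 + 10Q.
Competitive equilibrium: 60.2 − 8Q = 20 + 10Q → Q* = 2.2333, P* = 42.3333.
Marginal revenue: MR = 60.2 − 16Q. Set MR = MC: 60.2 − 16Q = 20 + 10Q → Q_m = 1.5462.
Price P_m = 60.2 − 8·1.5462 = 47.8304; MC(Q_m) = 20 + 10·1.5462 = 35.462.
Competitive Q* = 2.2333, so ΔQ = 0.6871; wedge = 47.8304 − 35.462 = 12.3684.
Deadweight loss = ½ × 0.6871 × 12.3684 = $4.25 thousand.

$4.25 thousand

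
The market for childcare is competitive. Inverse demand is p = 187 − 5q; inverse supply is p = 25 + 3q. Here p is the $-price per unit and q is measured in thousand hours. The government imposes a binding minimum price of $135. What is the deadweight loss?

Competitive equilibrium: 187 − 5q = 25 + 3q → q* = 20.25, p* = 85.75.
At the floor p = 135, quantity demanded = (187 − 135)/5 = 10.4.
Sellers' marginal cost at q' = 10.4: 25 + 3·10.4 = 56.2.
Δq = 20.25 − 10.4 = 9.85; wedge = 135 − 56.2 = 78.8.
Deadweight loss = ½ × 9.85 × 78.8 = $388.09 thousand.

$388.09 thousand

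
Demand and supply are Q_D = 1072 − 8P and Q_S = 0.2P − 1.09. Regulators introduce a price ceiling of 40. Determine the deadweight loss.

846.28

In inverse form: demand P = 134 − 0.125Q, supply P = 5.45 + 5Q.
Competitive equilibrium: 134 − 0.125Q = 5.45 + 5Q → Q* = 25.0829, P* = 130.8646.
At the ceiling P = 40, quantity supplied = (40 − 5.45)/5 = 6.91.
Willingness to pay at Q' = 6.91: 134 − 0.125·6.91 = 133.1363.
ΔQ = 25.0829 − 6.91 = 18.1729; wedge = 133.1363 − 40 = 93.1363.
The triangle = ½ × 18.1729 × 93.1363 = 846.28.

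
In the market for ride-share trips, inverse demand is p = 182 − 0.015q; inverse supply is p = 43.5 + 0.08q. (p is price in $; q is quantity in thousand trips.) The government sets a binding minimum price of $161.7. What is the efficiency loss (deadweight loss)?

Competitive equilibrium: 182 − 0.015q = 43.5 + 0.08q → q* = 1457.8947, p* = 160.1316.
At the floor p = 161.7, quantity demanded = (182 − 161.7)/0.015 = 1353.3333.
Sellers' marginal cost at q' = 1353.3333: 43.5 + 0.08·1353.3333 = 151.7667.
Δq = 1457.8947 − 1353.3333 = 104.5614; wedge = 161.7 − 151.7667 = 9.9333.
Welfare loss = ½ × 104.5614 × 9.9333 = $519.32 thousand.

$519.32 thousand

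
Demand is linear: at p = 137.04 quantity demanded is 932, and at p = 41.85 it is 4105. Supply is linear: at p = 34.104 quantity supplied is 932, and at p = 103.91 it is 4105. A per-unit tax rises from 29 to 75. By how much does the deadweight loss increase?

46000

Demand slope = (41.85 − 137.04)/(4105 − 932) = −0.03, so p = 165 − 0.03q.
Supply slope = (103.91 − 34.104)/(4105 − 932) = 0.022, so p = 13.6 + 0.022q.
Competitive equilibrium: 165 − 0.03q = 13.6 + 0.022q → q* = 2911.5385, p* = 77.6538.
For a per-unit tax t: Δq = t/0.052, so DWL = ½·t·(t/0.052) = t²/0.104.
At t = 29: DWL = 8086.538. At t = 75: DWL = 54086.538.
Increase = 54086.538 − 8086.538 = 46000.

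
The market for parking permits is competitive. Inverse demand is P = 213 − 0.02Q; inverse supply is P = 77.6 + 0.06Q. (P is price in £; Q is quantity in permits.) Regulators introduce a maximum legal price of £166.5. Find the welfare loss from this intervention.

Competitive equilibrium: 213 − 0.02Q = 77.6 + 0.06Q → Q* = 1692.5, P* = 179.15.
At the ceiling P = 166.5, quantity supplied = (166.5 − 77.6)/0.06 = 1481.6667.
Willingness to pay at Q' = 1481.6667: 213 − 0.02·1481.6667 = 183.3667.
ΔQ = 1692.5 − 1481.6667 = 210.8333; wedge = 183.3667 − 166.5 = 16.8667.
Welfare loss = ½ × 210.8333 × 16.8667 = £1778.03.

£1778.03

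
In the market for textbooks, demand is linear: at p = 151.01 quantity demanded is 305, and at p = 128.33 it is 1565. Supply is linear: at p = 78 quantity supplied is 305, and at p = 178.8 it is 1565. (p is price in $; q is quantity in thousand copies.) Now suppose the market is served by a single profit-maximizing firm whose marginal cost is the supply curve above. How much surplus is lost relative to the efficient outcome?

Demand slope = (128.33 − 151.01)/(1565 − 305) = −0.018, so p = 156.5 − 0.018q.
Supply slope = (178.8 − 78)/(1565 − 305) = 0.08, so p = 53.6 + 0.08q.
Competitive equilibrium: 156.5 − 0.018q = 53.6 + 0.08q → q* = 1050, p* = 137.6.
Marginal revenue: MR = 156.5 − 0.036q. Set MR = MC: 156.5 − 0.036q = 53.6 + 0.08q → q_m = 887.069.
Price p_m = 156.5 − 0.018·887.069 = 140.5328; MC(q_m) = 53.6 + 0.08·887.069 = 124.5655.
Competitive q* = 1050, so Δq = 162.931; wedge = 140.5328 − 124.5655 = 15.9673.
Deadweight loss = ½ × 162.931 × 15.9673 = $1300.78 thousand.

$1300.78 thousand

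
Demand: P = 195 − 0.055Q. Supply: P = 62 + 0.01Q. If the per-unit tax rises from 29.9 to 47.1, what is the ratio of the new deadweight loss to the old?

Competitive equilibrium: 195 − 0.055Q = 62 + 0.01Q → Q* = 2046.1538, P* = 82.4615.
For a per-unit tax t: ΔQ = t/0.065, so DWL = ½·t·(t/0.065) = t²/0.13.
At t = 29.9: DWL = 6877. At t = 47.1: DWL = 17064.692.
Ratio = (47.1/29.9)² = 2.481.

2.481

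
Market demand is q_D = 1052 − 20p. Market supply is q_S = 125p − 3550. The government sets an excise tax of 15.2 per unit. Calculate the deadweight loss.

1991.72

In inverse form: demand p = 52.6 − 0.05q, supply p = 28.4 + 0.008q.
Competitive equilibrium: 52.6 − 0.05q = 28.4 + 0.008q → q* = 417.2414, p* = 31.7379.
With the tax, the buyer price exceeds the seller price by 15.2: (52.6 − 0.05q) − (28.4 + 0.008q) = 15.2 → q' = 155.1724.
Δq = 417.2414 − 155.1724 = 262.069; the wedge equals the tax, 15.2.
Welfare loss = ½ × 262.069 × 15.2 = 1991.72.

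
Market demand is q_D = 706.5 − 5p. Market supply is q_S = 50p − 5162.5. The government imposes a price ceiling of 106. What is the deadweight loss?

138.27

In inverse form: demand p = 141.3 − 0.2q, supply p = 103.25 + 0.02q.
Competitive equilibrium: 141.3 − 0.2q = 103.25 + 0.02q → q* = 172.9545, p* = 106.7091.
At the ceiling p = 106, quantity supplied = (106 − 103.25)/0.02 = 137.5.
Willingness to pay at q' = 137.5: 141.3 − 0.2·137.5 = 113.8.
Δq = 172.9545 − 137.5 = 35.4545; wedge = 113.8 − 106 = 7.8.
Deadweight loss = ½ × 35.4545 × 7.8 = 138.27.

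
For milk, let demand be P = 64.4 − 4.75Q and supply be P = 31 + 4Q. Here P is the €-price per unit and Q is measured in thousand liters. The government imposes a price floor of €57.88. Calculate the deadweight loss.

€26.14 thousand

Competitive equilibrium: 64.4 − 4.75Q = 31 + 4Q → Q* = 3.8171, P* = 46.2686.
At the floor P = 57.88, quantity demanded = (64.4 − 57.88)/4.75 = 1.3726.
Sellers' marginal cost at Q' = 1.3726: 31 + 4·1.3726 = 36.4904.
ΔQ = 3.8171 − 1.3726 = 2.4445; wedge = 57.88 − 36.4904 = 21.3896.
Welfare loss = ½ × 2.4445 × 21.3896 = €26.14 thousand.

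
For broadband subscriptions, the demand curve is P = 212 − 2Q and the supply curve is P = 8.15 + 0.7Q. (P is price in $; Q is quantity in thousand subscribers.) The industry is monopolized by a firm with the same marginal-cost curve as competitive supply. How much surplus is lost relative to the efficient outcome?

$1393.45 thousand

Competitive equilibrium: 212 − 2Q = 8.15 + 0.7Q → Q* = 75.5, P* = 61.
Marginal revenue: MR = 212 − 4Q. Set MR = MC: 212 − 4Q = 8.15 + 0.7Q → Q_m = 43.37234.
Price P_m = 212 − 2·43.37234 = 125.25532; MC(Q_m) = 8.15 + 0.7·43.37234 = 38.51064.
Competitive Q* = 75.5, so ΔQ = 32.12766; wedge = 125.25532 − 38.51064 = 86.74468.
Deadweight loss = ½ × 32.12766 × 86.74468 = $1393.45 thousand.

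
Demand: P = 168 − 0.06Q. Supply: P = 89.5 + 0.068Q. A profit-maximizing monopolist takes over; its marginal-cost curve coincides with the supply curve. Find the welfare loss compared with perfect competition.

Competitive equilibrium: 168 − 0.06Q = 89.5 + 0.068Q → Q* = 613.2813, P* = 131.2031.
Marginal revenue: MR = 168 − 0.12Q. Set MR = MC: 168 − 0.12Q = 89.5 + 0.068Q → Q_m = 417.5532.
Price P_m = 168 − 0.06·417.5532 = 142.9468; MC(Q_m) = 89.5 + 0.068·417.5532 = 117.8936.
Competitive Q* = 613.2813, so ΔQ = 195.7281; wedge = 142.9468 − 117.8936 = 25.0532.
DWL = ½ × 195.7281 × 25.0532 = 2451.81.

2451.81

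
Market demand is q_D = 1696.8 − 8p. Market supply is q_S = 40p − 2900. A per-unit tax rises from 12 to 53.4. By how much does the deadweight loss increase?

9025.20

In inverse form: demand p = 212.1 − 0.125q, supply p = 72.5 + 0.025q.
Competitive equilibrium: 212.1 − 0.125q = 72.5 + 0.025q → q* = 930.6667, p* = 95.7667.
For a per-unit tax t: Δq = t/0.15, so DWL = ½·t·(t/0.15) = t²/0.3.
At t = 12: DWL = 480. At t = 53.4: DWL = 9505.2.
Increase = 9505.2 − 480 = 9025.20.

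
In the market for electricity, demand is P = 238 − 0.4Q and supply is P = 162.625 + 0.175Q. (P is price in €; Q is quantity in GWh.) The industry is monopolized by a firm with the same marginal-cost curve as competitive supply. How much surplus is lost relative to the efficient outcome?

€831.51

Competitive equilibrium: 238 − 0.4Q = 162.625 + 0.175Q → Q* = 131.087, P* = 185.5652.
Marginal revenue: MR = 238 − 0.8Q. Set MR = MC: 238 − 0.8Q = 162.625 + 0.175Q → Q_m = 77.3077.
Price P_m = 238 − 0.4·77.3077 = 207.0769; MC(Q_m) = 162.625 + 0.175·77.3077 = 176.1538.
Competitive Q* = 131.087, so ΔQ = 53.7793; wedge = 207.0769 − 176.1538 = 30.9231.
Welfare loss = ½ × 53.7793 × 30.9231 = €831.51.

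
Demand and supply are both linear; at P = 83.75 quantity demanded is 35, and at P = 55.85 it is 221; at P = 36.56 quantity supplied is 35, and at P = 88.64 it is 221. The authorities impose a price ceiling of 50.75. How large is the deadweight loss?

Demand slope = (55.85 − 83.75)/(221 − 35) = −0.15, so P = 89 − 0.15Q.
Supply slope = (88.64 − 36.56)/(221 − 35) = 0.28, so P = 26.76 + 0.28Q.
Competitive equilibrium: 89 − 0.15Q = 26.76 + 0.28Q → Q* = 144.7442, P* = 67.2884.
At the ceiling P = 50.75, quantity supplied = (50.75 − 26.76)/0.28 = 85.6786.
Willingness to pay at Q' = 85.6786: 89 − 0.15·85.6786 = 76.1482.
ΔQ = 144.7442 − 85.6786 = 59.0656; wedge = 76.1482 − 50.75 = 25.3982.
DWL = ½ × 59.0656 × 25.3982 = 750.08.

750.08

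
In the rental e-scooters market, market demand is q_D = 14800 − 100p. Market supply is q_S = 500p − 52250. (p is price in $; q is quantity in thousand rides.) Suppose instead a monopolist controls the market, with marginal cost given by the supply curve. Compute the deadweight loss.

$16290.03 thousand

In inverse form: demand p = 148 − 0.01q, supply p = 104.5 + 0.002q.
Competitive equilibrium: 148 − 0.01q = 104.5 + 0.002q → q* = 3625, p* = 111.75.
Marginal revenue: MR = 148 − 0.02q. Set MR = MC: 148 − 0.02q = 104.5 + 0.002q → q_m = 1977.272727.
Price p_m = 148 − 0.01·1977.272727 = 128.227273; MC(q_m) = 104.5 + 0.002·1977.272727 = 108.454545.
Competitive q* = 3625, so Δq = 1647.727273; wedge = 128.227273 − 108.454545 = 19.772728.
DWL = ½ × 1647.727273 × 19.772728 = $16290.03 thousand.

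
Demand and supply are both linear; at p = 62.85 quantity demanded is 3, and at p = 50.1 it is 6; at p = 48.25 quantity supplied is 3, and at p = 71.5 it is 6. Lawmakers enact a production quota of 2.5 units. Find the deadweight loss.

17.68

Demand slope = (50.1 − 62.85)/(6 − 3) = −4.25, so p = 75.6 − 4.25q.
Supply slope = (71.5 − 48.25)/(6 − 3) = 7.75, so p = 25 + 7.75q.
Competitive equilibrium: 75.6 − 4.25q = 25 + 7.75q → q* = 4.2167, p* = 57.6792.
At q = 2.5: demand price = 75.6 − 4.25·2.5 = 64.975; supply price = 25 + 7.75·2.5 = 44.375.
Δq = 4.2167 − 2.5 = 1.7167; wedge = 64.975 − 44.375 = 20.6.
DWL = ½ × 1.7167 × 20.6 = 17.68.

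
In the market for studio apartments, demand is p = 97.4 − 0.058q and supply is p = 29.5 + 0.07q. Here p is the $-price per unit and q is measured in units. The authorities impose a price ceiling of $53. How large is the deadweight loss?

Competitive equilibrium: 97.4 − 0.058q = 29.5 + 0.07q → q* = 530.4688, p* = 66.6328.
At the ceiling p = 53, quantity supplied = (53 − 29.5)/0.07 = 335.7143.
Willingness to pay at q' = 335.7143: 97.4 − 0.058·335.7143 = 77.9286.
Δq = 530.4688 − 335.7143 = 194.7545; wedge = 77.9286 − 53 = 24.9286.
Welfare loss = ½ × 194.7545 × 24.9286 = $2427.48.

$2427.48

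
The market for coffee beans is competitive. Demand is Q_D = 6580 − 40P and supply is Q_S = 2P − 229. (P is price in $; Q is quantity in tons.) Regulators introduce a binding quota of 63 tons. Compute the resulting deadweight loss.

In inverse form: demand P = 164.5 − 0.025Q, supply P = 114.5 + 0.5Q.
Competitive equilibrium: 164.5 − 0.025Q = 114.5 + 0.5Q → Q* = 95.2381, P* = 162.119.
At Q = 63: demand price = 164.5 − 0.025·63 = 162.925; supply price = 114.5 + 0.5·63 = 146.
ΔQ = 95.2381 − 63 = 32.2381; wedge = 162.925 − 146 = 16.925.
The triangle = ½ × 32.2381 × 16.925 = $272.81.

$272.81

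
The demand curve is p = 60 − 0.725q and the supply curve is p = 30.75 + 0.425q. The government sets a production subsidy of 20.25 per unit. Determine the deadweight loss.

178.29

Competitive equilibrium: 60 − 0.725q = 30.75 + 0.425q → q* = 25.4348, p* = 41.5598.
The subsidy lowers effective supply by 20.25: p = 10.5 + 0.425q.
New quantity: 60 − 0.725q = 10.5 + 0.425q → q' = 43.0435.
Overproduction Δq = 43.0435 − 25.4348 = 17.6087; wedge = subsidy = 20.25.
Welfare loss = ½ × 17.6087 × 20.25 = 178.29.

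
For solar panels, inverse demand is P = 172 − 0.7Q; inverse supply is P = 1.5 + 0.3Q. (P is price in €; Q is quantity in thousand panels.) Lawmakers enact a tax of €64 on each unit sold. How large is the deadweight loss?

Competitive equilibrium: 172 − 0.7Q = 1.5 + 0.3Q → Q* = 170.5, P* = 52.65.
With the tax, the buyer price exceeds the seller price by 64: (172 − 0.7Q) − (1.5 + 0.3Q) = 64 → Q' = 106.5.
ΔQ = 170.5 − 106.5 = 64; the wedge equals the tax, 64.
Welfare loss = ½ × 64 × 64 = €2048 thousand.

€2048 thousand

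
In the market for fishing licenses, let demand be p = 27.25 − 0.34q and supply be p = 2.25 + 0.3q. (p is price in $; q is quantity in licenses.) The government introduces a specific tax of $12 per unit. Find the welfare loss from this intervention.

$112.50

Competitive equilibrium: 27.25 − 0.34q = 2.25 + 0.3q → q* = 39.0625, p* = 13.9688.
With the tax, the buyer price exceeds the seller price by 12: (27.25 − 0.34q) − (2.25 + 0.3q) = 12 → q' = 20.3125.
Δq = 39.0625 − 20.3125 = 18.75; the wedge equals the tax, 12.
The triangle = ½ × 18.75 × 12 = $112.50.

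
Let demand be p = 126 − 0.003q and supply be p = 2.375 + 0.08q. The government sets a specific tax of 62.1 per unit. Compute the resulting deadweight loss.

Competitive equilibrium: 126 − 0.003q = 2.375 + 0.08q → q* = 1489.45783, p* = 121.53163.
With the tax, the buyer price exceeds the seller price by 62.1: (126 − 0.003q) − (2.375 + 0.08q) = 62.1 → q' = 741.26506.
Δq = 1489.45783 − 741.26506 = 748.19277; the wedge equals the tax, 62.1.
Deadweight loss = ½ × 748.19277 × 62.1 = 23231.39.

23231.39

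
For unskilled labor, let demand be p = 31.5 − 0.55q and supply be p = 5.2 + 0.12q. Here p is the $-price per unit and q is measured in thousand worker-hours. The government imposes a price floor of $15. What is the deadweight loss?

Competitive equilibrium: 31.5 − 0.55q = 5.2 + 0.12q → q* = 39.2537, p* = 9.9104.
At the floor p = 15, quantity demanded = (31.5 − 15)/0.55 = 30.
Sellers' marginal cost at q' = 30: 5.2 + 0.12·30 = 8.8.
Δq = 39.2537 − 30 = 9.2537; wedge = 15 − 8.8 = 6.2.
DWL = ½ × 9.2537 × 6.2 = $28.69 thousand.

$28.69 thousand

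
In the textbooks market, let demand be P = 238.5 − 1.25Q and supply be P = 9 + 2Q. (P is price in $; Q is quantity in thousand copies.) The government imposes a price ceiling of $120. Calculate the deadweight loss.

$371.27 thousand

Competitive equilibrium: 238.5 − 1.25Q = 9 + 2Q → Q* = 70.6154, P* = 150.2308.
At the ceiling P = 120, quantity supplied = (120 − 9)/2 = 55.5.
Willingness to pay at Q' = 55.5: 238.5 − 1.25·55.5 = 169.125.
ΔQ = 70.6154 − 55.5 = 15.1154; wedge = 169.125 − 120 = 49.125.
Welfare loss = ½ × 15.1154 × 49.125 = $371.27 thousand.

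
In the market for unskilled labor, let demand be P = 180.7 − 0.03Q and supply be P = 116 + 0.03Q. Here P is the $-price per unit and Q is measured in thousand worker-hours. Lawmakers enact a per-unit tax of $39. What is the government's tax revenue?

$16705 thousand

Competitive equilibrium: 180.7 − 0.03Q = 116 + 0.03Q → Q* = 1078.3333, P* = 148.35.
With the tax, the buyer price exceeds the seller price by 39: (180.7 − 0.03Q) − (116 + 0.03Q) = 39 → Q' = 428.3333.
Tax revenue = 39 × 428.3333 = $16705 thousand.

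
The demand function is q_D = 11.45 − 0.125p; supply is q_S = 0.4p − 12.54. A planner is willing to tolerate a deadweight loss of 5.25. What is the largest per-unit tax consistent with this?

In inverse form: demand p = 91.6 − 8q, supply p = 31.35 + 2.5q.
Competitive equilibrium: 91.6 − 8q = 31.35 + 2.5q → q* = 5.7381, p* = 45.6952.
A tax t gives Δq = t/10.5 and wedge t, so DWL = t²/21.
t²/21 = 5.25 → t² = 110.25 → t = 10.5.

10.5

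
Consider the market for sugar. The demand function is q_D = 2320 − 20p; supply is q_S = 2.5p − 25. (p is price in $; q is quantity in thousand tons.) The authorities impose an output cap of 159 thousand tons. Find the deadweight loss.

In inverse form: demand p = 116 − 0.05q, supply p = 10 + 0.4q.
Competitive equilibrium: 116 − 0.05q = 10 + 0.4q → q* = 235.5556, p* = 104.2222.
At q = 159: demand price = 116 − 0.05·159 = 108.05; supply price = 10 + 0.4·159 = 73.6.
Δq = 235.5556 − 159 = 76.5556; wedge = 108.05 − 73.6 = 34.45.
Deadweight loss = ½ × 76.5556 × 34.45 = $1318.67 thousand.

$1318.67 thousand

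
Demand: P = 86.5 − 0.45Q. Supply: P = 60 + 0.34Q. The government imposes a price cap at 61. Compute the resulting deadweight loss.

369.94

Competitive equilibrium: 86.5 − 0.45Q = 60 + 0.34Q → Q* = 33.5443, P* = 71.4051.
At the ceiling P = 61, quantity supplied = (61 − 60)/0.34 = 2.9412.
Willingness to pay at Q' = 2.9412: 86.5 − 0.45·2.9412 = 85.1765.
ΔQ = 33.5443 − 2.9412 = 30.6031; wedge = 85.1765 − 61 = 24.1765.
The triangle = ½ × 30.6031 × 24.1765 = 369.94.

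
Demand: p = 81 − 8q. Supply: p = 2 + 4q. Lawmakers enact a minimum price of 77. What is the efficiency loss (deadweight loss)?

222.04

Competitive equilibrium: 81 − 8q = 2 + 4q → q* = 6.5833, p* = 28.3333.
At the floor p = 77, quantity demanded = (81 − 77)/8 = 0.5.
Sellers' marginal cost at q' = 0.5: 2 + 4·0.5 = 4.
Δq = 6.5833 − 0.5 = 6.0833; wedge = 77 − 4 = 73.
The triangle = ½ × 6.0833 × 73 = 222.04.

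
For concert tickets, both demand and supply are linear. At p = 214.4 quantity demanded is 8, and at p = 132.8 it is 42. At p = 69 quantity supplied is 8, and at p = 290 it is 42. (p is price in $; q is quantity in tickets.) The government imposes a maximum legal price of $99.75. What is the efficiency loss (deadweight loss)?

Demand slope = (132.8 − 214.4)/(42 − 8) = −2.4, so p = 233.6 − 2.4q.
Supply slope = (290 − 69)/(42 − 8) = 6.5, so p = 17 + 6.5q.
Competitive equilibrium: 233.6 − 2.4q = 17 + 6.5q → q* = 24.3371, p* = 175.191.
At the ceiling p = 99.75, quantity supplied = (99.75 − 17)/6.5 = 12.7308.
Willingness to pay at q' = 12.7308: 233.6 − 2.4·12.7308 = 203.0461.
Δq = 24.3371 − 12.7308 = 11.6063; wedge = 203.0461 − 99.75 = 103.2961.
Welfare loss = ½ × 11.6063 × 103.2961 = $599.44.

$599.44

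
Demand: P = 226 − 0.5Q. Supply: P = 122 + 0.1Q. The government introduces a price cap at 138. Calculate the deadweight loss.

53.33

Competitive equilibrium: 226 − 0.5Q = 122 + 0.1Q → Q* = 173.3333, P* = 139.3333.
At the ceiling P = 138, quantity supplied = (138 − 122)/0.1 = 160.
Willingness to pay at Q' = 160: 226 − 0.5·160 = 146.
ΔQ = 173.3333 − 160 = 13.3333; wedge = 146 − 138 = 8.
DWL = ½ × 13.3333 × 8 = 53.33.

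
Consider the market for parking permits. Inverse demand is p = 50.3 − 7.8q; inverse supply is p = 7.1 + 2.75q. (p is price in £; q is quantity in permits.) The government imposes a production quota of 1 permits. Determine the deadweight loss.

£50.52

Competitive equilibrium: 50.3 − 7.8q = 7.1 + 2.75q → q* = 4.0948, p* = 18.3607.
At q = 1: demand price = 50.3 − 7.8·1 = 42.5; supply price = 7.1 + 2.75·1 = 9.85.
Δq = 4.0948 − 1 = 3.0948; wedge = 42.5 − 9.85 = 32.65.
DWL = ½ × 3.0948 × 32.65 = £50.52.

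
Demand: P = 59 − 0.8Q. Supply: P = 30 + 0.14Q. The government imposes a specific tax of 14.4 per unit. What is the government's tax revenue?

Competitive equilibrium: 59 − 0.8Q = 30 + 0.14Q → Q* = 30.8511, P* = 34.3191.
With the tax, the buyer price exceeds the seller price by 14.4: (59 − 0.8Q) − (30 + 0.14Q) = 14.4 → Q' = 15.5319.
Tax revenue = 14.4 × 15.5319 = 223.66.

223.66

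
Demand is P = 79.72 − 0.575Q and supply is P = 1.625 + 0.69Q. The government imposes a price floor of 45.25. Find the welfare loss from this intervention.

Competitive equilibrium: 79.72 − 0.575Q = 1.625 + 0.69Q → Q* = 61.7352, P* = 44.2223.
At the floor P = 45.25, quantity demanded = (79.72 − 45.25)/0.575 = 59.9478.
Sellers' marginal cost at Q' = 59.9478: 1.625 + 0.69·59.9478 = 42.989.
ΔQ = 61.7352 − 59.9478 = 1.7874; wedge = 45.25 − 42.989 = 2.261.
The triangle = ½ × 1.7874 × 2.261 = 2.02.

2.02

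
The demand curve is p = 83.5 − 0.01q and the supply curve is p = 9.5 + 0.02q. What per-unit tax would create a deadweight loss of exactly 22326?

36.6

Competitive equilibrium: 83.5 − 0.01q = 9.5 + 0.02q → q* = 2466.6667, p* = 58.8333.
A tax t gives Δq = t/0.03 and wedge t, so DWL = t²/0.06.
t²/0.06 = 22326 → t² = 1339.56 → t = 36.6.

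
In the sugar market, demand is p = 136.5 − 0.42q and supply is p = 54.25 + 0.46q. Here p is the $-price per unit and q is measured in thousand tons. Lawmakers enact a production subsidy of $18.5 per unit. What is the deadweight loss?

Competitive equilibrium: 136.5 − 0.42q = 54.25 + 0.46q → q* = 93.4659, p* = 97.2443.
The subsidy lowers effective supply by 18.5: p = 35.75 + 0.46q.
New quantity: 136.5 − 0.42q = 35.75 + 0.46q → q' = 114.4886.
Overproduction Δq = 114.4886 − 93.4659 = 21.0227; wedge = subsidy = 18.5.
Deadweight loss = ½ × 21.0227 × 18.5 = $194.46 thousand.

$194.46 thousand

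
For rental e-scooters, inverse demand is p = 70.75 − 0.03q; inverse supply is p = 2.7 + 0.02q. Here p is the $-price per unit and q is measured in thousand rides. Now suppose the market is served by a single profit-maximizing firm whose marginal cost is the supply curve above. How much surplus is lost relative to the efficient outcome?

Competitive equilibrium: 70.75 − 0.03q = 2.7 + 0.02q → q* = 1361, p* = 29.92.
Marginal revenue: MR = 70.75 − 0.06q. Set MR = MC: 70.75 − 0.06q = 2.7 + 0.02q → q_m = 850.625.
Price p_m = 70.75 − 0.03·850.625 = 45.23125; MC(q_m) = 2.7 + 0.02·850.625 = 19.7125.
Competitive q* = 1361, so Δq = 510.375; wedge = 45.23125 − 19.7125 = 25.51875.
Welfare loss = ½ × 510.375 × 25.51875 = $6512.07 thousand.

$6512.07 thousand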